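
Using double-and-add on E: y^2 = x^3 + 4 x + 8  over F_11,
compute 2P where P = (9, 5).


k = 2 = 10_2 (binary, LSB first: 01)
Double-and-add from P = (9, 5):
  bit 0 = 0: acc unchanged = O
  bit 1 = 1: acc = O + (7, 7) = (7, 7)

2P = (7, 7)


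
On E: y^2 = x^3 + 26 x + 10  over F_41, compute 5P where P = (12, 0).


k = 5 = 101_2 (binary, LSB first: 101)
Double-and-add from P = (12, 0):
  bit 0 = 1: acc = O + (12, 0) = (12, 0)
  bit 1 = 0: acc unchanged = (12, 0)
  bit 2 = 1: acc = (12, 0) + O = (12, 0)

5P = (12, 0)


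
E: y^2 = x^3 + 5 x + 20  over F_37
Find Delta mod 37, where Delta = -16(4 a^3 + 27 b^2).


4 a^3 + 27 b^2 = 4*5^3 + 27*20^2 = 500 + 10800 = 11300
Delta = -16 * (11300) = -180800
Delta mod 37 = 19

Delta = 19 (mod 37)


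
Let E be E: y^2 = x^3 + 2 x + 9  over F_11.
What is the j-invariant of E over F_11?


Delta = -16(4 a^3 + 27 b^2) mod 11 = 4
-1728 * (4 a)^3 = -1728 * (4*2)^3 mod 11 = 5
j = 5 * 4^(-1) mod 11 = 4

j = 4 (mod 11)


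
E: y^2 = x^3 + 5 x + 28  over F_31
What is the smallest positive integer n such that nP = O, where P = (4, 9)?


Compute successive multiples of P until we hit O:
  1P = (4, 9)
  2P = (0, 20)
  3P = (21, 30)
  4P = (16, 9)
  5P = (11, 22)
  6P = (3, 15)
  7P = (29, 17)
  8P = (17, 29)
  ... (continuing to 23P)
  23P = O

ord(P) = 23


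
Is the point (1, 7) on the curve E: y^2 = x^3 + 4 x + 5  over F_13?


Check whether y^2 = x^3 + 4 x + 5 (mod 13) for (x, y) = (1, 7).
LHS: y^2 = 7^2 mod 13 = 10
RHS: x^3 + 4 x + 5 = 1^3 + 4*1 + 5 mod 13 = 10
LHS = RHS

Yes, on the curve


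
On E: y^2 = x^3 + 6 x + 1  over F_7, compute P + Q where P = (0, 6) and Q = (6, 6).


P != Q, so use the chord formula.
s = (y2 - y1) / (x2 - x1) = (0) / (6) mod 7 = 0
x3 = s^2 - x1 - x2 mod 7 = 0^2 - 0 - 6 = 1
y3 = s (x1 - x3) - y1 mod 7 = 0 * (0 - 1) - 6 = 1

P + Q = (1, 1)


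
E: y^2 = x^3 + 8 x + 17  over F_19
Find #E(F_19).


For each x in F_19, count y with y^2 = x^3 + 8 x + 17 mod 19:
  x = 0: RHS = 17, y in [6, 13]  -> 2 point(s)
  x = 1: RHS = 7, y in [8, 11]  -> 2 point(s)
  x = 3: RHS = 11, y in [7, 12]  -> 2 point(s)
  x = 5: RHS = 11, y in [7, 12]  -> 2 point(s)
  x = 7: RHS = 17, y in [6, 13]  -> 2 point(s)
  x = 8: RHS = 4, y in [2, 17]  -> 2 point(s)
  x = 9: RHS = 1, y in [1, 18]  -> 2 point(s)
  x = 11: RHS = 11, y in [7, 12]  -> 2 point(s)
  x = 12: RHS = 17, y in [6, 13]  -> 2 point(s)
  x = 13: RHS = 0, y in [0]  -> 1 point(s)
  x = 14: RHS = 4, y in [2, 17]  -> 2 point(s)
  x = 15: RHS = 16, y in [4, 15]  -> 2 point(s)
  x = 16: RHS = 4, y in [2, 17]  -> 2 point(s)
Affine points: 25. Add the point at infinity: total = 26.

#E(F_19) = 26


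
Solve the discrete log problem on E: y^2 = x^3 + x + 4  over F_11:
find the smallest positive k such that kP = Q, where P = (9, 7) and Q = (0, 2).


Enumerate multiples of P until we hit Q = (0, 2):
  1P = (9, 7)
  2P = (2, 5)
  3P = (3, 1)
  4P = (0, 2)
Match found at i = 4.

k = 4


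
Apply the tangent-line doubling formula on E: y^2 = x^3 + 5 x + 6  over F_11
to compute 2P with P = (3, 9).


Doubling: s = (3 x1^2 + a) / (2 y1)
s = (3*3^2 + 5) / (2*9) mod 11 = 3
x3 = s^2 - 2 x1 mod 11 = 3^2 - 2*3 = 3
y3 = s (x1 - x3) - y1 mod 11 = 3 * (3 - 3) - 9 = 2

2P = (3, 2)


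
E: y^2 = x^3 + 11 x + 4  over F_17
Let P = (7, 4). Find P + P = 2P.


Doubling: s = (3 x1^2 + a) / (2 y1)
s = (3*7^2 + 11) / (2*4) mod 17 = 7
x3 = s^2 - 2 x1 mod 17 = 7^2 - 2*7 = 1
y3 = s (x1 - x3) - y1 mod 17 = 7 * (7 - 1) - 4 = 4

2P = (1, 4)


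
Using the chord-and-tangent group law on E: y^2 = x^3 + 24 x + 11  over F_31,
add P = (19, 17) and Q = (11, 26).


P != Q, so use the chord formula.
s = (y2 - y1) / (x2 - x1) = (9) / (23) mod 31 = 26
x3 = s^2 - x1 - x2 mod 31 = 26^2 - 19 - 11 = 26
y3 = s (x1 - x3) - y1 mod 31 = 26 * (19 - 26) - 17 = 18

P + Q = (26, 18)


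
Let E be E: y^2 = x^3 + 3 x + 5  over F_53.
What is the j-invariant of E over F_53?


Delta = -16(4 a^3 + 27 b^2) mod 53 = 33
-1728 * (4 a)^3 = -1728 * (4*3)^3 mod 53 = 36
j = 36 * 33^(-1) mod 53 = 30

j = 30 (mod 53)


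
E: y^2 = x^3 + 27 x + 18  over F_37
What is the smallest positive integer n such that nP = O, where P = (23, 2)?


Compute successive multiples of P until we hit O:
  1P = (23, 2)
  2P = (31, 26)
  3P = (29, 17)
  4P = (19, 8)
  5P = (25, 1)
  6P = (17, 32)
  7P = (22, 30)
  8P = (36, 29)
  ... (continuing to 37P)
  37P = O

ord(P) = 37


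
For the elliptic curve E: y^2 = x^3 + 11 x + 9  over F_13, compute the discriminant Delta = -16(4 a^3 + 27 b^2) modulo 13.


4 a^3 + 27 b^2 = 4*11^3 + 27*9^2 = 5324 + 2187 = 7511
Delta = -16 * (7511) = -120176
Delta mod 13 = 9

Delta = 9 (mod 13)


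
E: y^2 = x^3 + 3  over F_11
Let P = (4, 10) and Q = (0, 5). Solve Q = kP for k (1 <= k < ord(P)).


Enumerate multiples of P until we hit Q = (0, 5):
  1P = (4, 10)
  2P = (7, 7)
  3P = (1, 9)
  4P = (0, 6)
  5P = (8, 8)
  6P = (2, 0)
  7P = (8, 3)
  8P = (0, 5)
Match found at i = 8.

k = 8


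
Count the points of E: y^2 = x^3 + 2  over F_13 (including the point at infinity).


For each x in F_13, count y with y^2 = x^3 + 0 x + 2 mod 13:
  x = 1: RHS = 3, y in [4, 9]  -> 2 point(s)
  x = 2: RHS = 10, y in [6, 7]  -> 2 point(s)
  x = 3: RHS = 3, y in [4, 9]  -> 2 point(s)
  x = 4: RHS = 1, y in [1, 12]  -> 2 point(s)
  x = 5: RHS = 10, y in [6, 7]  -> 2 point(s)
  x = 6: RHS = 10, y in [6, 7]  -> 2 point(s)
  x = 9: RHS = 3, y in [4, 9]  -> 2 point(s)
  x = 10: RHS = 1, y in [1, 12]  -> 2 point(s)
  x = 12: RHS = 1, y in [1, 12]  -> 2 point(s)
Affine points: 18. Add the point at infinity: total = 19.

#E(F_13) = 19


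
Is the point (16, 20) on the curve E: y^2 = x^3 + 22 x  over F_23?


Check whether y^2 = x^3 + 22 x + 0 (mod 23) for (x, y) = (16, 20).
LHS: y^2 = 20^2 mod 23 = 9
RHS: x^3 + 22 x + 0 = 16^3 + 22*16 + 0 mod 23 = 9
LHS = RHS

Yes, on the curve


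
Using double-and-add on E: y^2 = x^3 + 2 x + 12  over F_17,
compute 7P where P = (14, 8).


k = 7 = 111_2 (binary, LSB first: 111)
Double-and-add from P = (14, 8):
  bit 0 = 1: acc = O + (14, 8) = (14, 8)
  bit 1 = 1: acc = (14, 8) + (14, 9) = O
  bit 2 = 1: acc = O + (14, 8) = (14, 8)

7P = (14, 8)


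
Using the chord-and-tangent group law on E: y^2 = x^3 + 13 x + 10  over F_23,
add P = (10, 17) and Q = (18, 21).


P != Q, so use the chord formula.
s = (y2 - y1) / (x2 - x1) = (4) / (8) mod 23 = 12
x3 = s^2 - x1 - x2 mod 23 = 12^2 - 10 - 18 = 1
y3 = s (x1 - x3) - y1 mod 23 = 12 * (10 - 1) - 17 = 22

P + Q = (1, 22)


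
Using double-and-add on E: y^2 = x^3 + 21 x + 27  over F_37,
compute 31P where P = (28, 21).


k = 31 = 11111_2 (binary, LSB first: 11111)
Double-and-add from P = (28, 21):
  bit 0 = 1: acc = O + (28, 21) = (28, 21)
  bit 1 = 1: acc = (28, 21) + (19, 25) = (24, 6)
  bit 2 = 1: acc = (24, 6) + (6, 6) = (7, 31)
  bit 3 = 1: acc = (7, 31) + (18, 13) = (0, 8)
  bit 4 = 1: acc = (0, 8) + (12, 34) = (4, 8)

31P = (4, 8)


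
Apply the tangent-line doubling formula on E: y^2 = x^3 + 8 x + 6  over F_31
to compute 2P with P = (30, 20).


Doubling: s = (3 x1^2 + a) / (2 y1)
s = (3*30^2 + 8) / (2*20) mod 31 = 15
x3 = s^2 - 2 x1 mod 31 = 15^2 - 2*30 = 10
y3 = s (x1 - x3) - y1 mod 31 = 15 * (30 - 10) - 20 = 1

2P = (10, 1)


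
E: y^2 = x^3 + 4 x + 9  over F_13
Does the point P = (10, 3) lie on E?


Check whether y^2 = x^3 + 4 x + 9 (mod 13) for (x, y) = (10, 3).
LHS: y^2 = 3^2 mod 13 = 9
RHS: x^3 + 4 x + 9 = 10^3 + 4*10 + 9 mod 13 = 9
LHS = RHS

Yes, on the curve


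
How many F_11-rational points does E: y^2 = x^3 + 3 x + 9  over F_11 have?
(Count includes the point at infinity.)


For each x in F_11, count y with y^2 = x^3 + 3 x + 9 mod 11:
  x = 0: RHS = 9, y in [3, 8]  -> 2 point(s)
  x = 2: RHS = 1, y in [1, 10]  -> 2 point(s)
  x = 3: RHS = 1, y in [1, 10]  -> 2 point(s)
  x = 6: RHS = 1, y in [1, 10]  -> 2 point(s)
  x = 10: RHS = 5, y in [4, 7]  -> 2 point(s)
Affine points: 10. Add the point at infinity: total = 11.

#E(F_11) = 11


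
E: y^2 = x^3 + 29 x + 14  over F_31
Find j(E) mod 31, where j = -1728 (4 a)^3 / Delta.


Delta = -16(4 a^3 + 27 b^2) mod 31 = 5
-1728 * (4 a)^3 = -1728 * (4*29)^3 mod 31 = 27
j = 27 * 5^(-1) mod 31 = 24

j = 24 (mod 31)


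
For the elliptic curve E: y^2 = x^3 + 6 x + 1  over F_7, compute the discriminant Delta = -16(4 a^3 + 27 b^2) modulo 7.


4 a^3 + 27 b^2 = 4*6^3 + 27*1^2 = 864 + 27 = 891
Delta = -16 * (891) = -14256
Delta mod 7 = 3

Delta = 3 (mod 7)


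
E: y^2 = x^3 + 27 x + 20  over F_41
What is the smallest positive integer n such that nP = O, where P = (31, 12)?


Compute successive multiples of P until we hit O:
  1P = (31, 12)
  2P = (0, 26)
  3P = (30, 14)
  4P = (25, 17)
  5P = (21, 7)
  6P = (20, 14)
  7P = (29, 10)
  8P = (23, 37)
  ... (continuing to 36P)
  36P = O

ord(P) = 36


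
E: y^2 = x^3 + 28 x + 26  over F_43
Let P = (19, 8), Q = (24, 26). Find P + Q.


P != Q, so use the chord formula.
s = (y2 - y1) / (x2 - x1) = (18) / (5) mod 43 = 38
x3 = s^2 - x1 - x2 mod 43 = 38^2 - 19 - 24 = 25
y3 = s (x1 - x3) - y1 mod 43 = 38 * (19 - 25) - 8 = 22

P + Q = (25, 22)


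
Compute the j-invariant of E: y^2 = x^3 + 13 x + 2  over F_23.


Delta = -16(4 a^3 + 27 b^2) mod 23 = 11
-1728 * (4 a)^3 = -1728 * (4*13)^3 mod 23 = 19
j = 19 * 11^(-1) mod 23 = 8

j = 8 (mod 23)


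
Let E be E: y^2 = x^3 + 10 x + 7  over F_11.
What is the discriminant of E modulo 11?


4 a^3 + 27 b^2 = 4*10^3 + 27*7^2 = 4000 + 1323 = 5323
Delta = -16 * (5323) = -85168
Delta mod 11 = 5

Delta = 5 (mod 11)


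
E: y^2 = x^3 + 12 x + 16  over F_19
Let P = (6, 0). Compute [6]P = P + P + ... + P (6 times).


k = 6 = 110_2 (binary, LSB first: 011)
Double-and-add from P = (6, 0):
  bit 0 = 0: acc unchanged = O
  bit 1 = 1: acc = O + O = O
  bit 2 = 1: acc = O + O = O

6P = O


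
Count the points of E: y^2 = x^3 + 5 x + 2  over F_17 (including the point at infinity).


For each x in F_17, count y with y^2 = x^3 + 5 x + 2 mod 17:
  x = 0: RHS = 2, y in [6, 11]  -> 2 point(s)
  x = 1: RHS = 8, y in [5, 12]  -> 2 point(s)
  x = 4: RHS = 1, y in [1, 16]  -> 2 point(s)
  x = 5: RHS = 16, y in [4, 13]  -> 2 point(s)
  x = 10: RHS = 15, y in [7, 10]  -> 2 point(s)
  x = 15: RHS = 1, y in [1, 16]  -> 2 point(s)
  x = 16: RHS = 13, y in [8, 9]  -> 2 point(s)
Affine points: 14. Add the point at infinity: total = 15.

#E(F_17) = 15


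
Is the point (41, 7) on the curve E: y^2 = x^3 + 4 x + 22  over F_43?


Check whether y^2 = x^3 + 4 x + 22 (mod 43) for (x, y) = (41, 7).
LHS: y^2 = 7^2 mod 43 = 6
RHS: x^3 + 4 x + 22 = 41^3 + 4*41 + 22 mod 43 = 6
LHS = RHS

Yes, on the curve


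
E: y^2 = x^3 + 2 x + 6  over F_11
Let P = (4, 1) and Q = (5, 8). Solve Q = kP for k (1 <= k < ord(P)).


Enumerate multiples of P until we hit Q = (5, 8):
  1P = (4, 1)
  2P = (1, 8)
  3P = (9, 7)
  4P = (10, 5)
  5P = (6, 5)
  6P = (5, 8)
Match found at i = 6.

k = 6


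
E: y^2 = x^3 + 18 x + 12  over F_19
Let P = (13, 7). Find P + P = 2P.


Doubling: s = (3 x1^2 + a) / (2 y1)
s = (3*13^2 + 18) / (2*7) mod 19 = 9
x3 = s^2 - 2 x1 mod 19 = 9^2 - 2*13 = 17
y3 = s (x1 - x3) - y1 mod 19 = 9 * (13 - 17) - 7 = 14

2P = (17, 14)


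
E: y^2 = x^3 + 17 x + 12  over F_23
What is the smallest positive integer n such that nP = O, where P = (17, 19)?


Compute successive multiples of P until we hit O:
  1P = (17, 19)
  2P = (15, 13)
  3P = (0, 9)
  4P = (19, 15)
  5P = (14, 21)
  6P = (18, 20)
  7P = (12, 9)
  8P = (21, 19)
  ... (continuing to 31P)
  31P = O

ord(P) = 31


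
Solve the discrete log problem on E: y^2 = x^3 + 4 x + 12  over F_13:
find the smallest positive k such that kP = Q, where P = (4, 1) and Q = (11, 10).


Enumerate multiples of P until we hit Q = (11, 10):
  1P = (4, 1)
  2P = (5, 12)
  3P = (8, 7)
  4P = (0, 5)
  5P = (10, 5)
  6P = (11, 3)
  7P = (1, 11)
  8P = (9, 7)
  9P = (3, 8)
  10P = (3, 5)
  11P = (9, 6)
  12P = (1, 2)
  13P = (11, 10)
Match found at i = 13.

k = 13


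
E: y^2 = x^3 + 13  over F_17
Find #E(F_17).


For each x in F_17, count y with y^2 = x^3 + 0 x + 13 mod 17:
  x = 0: RHS = 13, y in [8, 9]  -> 2 point(s)
  x = 2: RHS = 4, y in [2, 15]  -> 2 point(s)
  x = 4: RHS = 9, y in [3, 14]  -> 2 point(s)
  x = 5: RHS = 2, y in [6, 11]  -> 2 point(s)
  x = 6: RHS = 8, y in [5, 12]  -> 2 point(s)
  x = 7: RHS = 16, y in [4, 13]  -> 2 point(s)
  x = 8: RHS = 15, y in [7, 10]  -> 2 point(s)
  x = 11: RHS = 1, y in [1, 16]  -> 2 point(s)
  x = 13: RHS = 0, y in [0]  -> 1 point(s)
Affine points: 17. Add the point at infinity: total = 18.

#E(F_17) = 18


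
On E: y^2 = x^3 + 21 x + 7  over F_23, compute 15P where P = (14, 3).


k = 15 = 1111_2 (binary, LSB first: 1111)
Double-and-add from P = (14, 3):
  bit 0 = 1: acc = O + (14, 3) = (14, 3)
  bit 1 = 1: acc = (14, 3) + (22, 13) = (13, 4)
  bit 2 = 1: acc = (13, 4) + (20, 3) = (21, 7)
  bit 3 = 1: acc = (21, 7) + (1, 11) = (13, 19)

15P = (13, 19)


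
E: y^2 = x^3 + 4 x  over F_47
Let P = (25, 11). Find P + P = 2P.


Doubling: s = (3 x1^2 + a) / (2 y1)
s = (3*25^2 + 4) / (2*11) mod 47 = 32
x3 = s^2 - 2 x1 mod 47 = 32^2 - 2*25 = 34
y3 = s (x1 - x3) - y1 mod 47 = 32 * (25 - 34) - 11 = 30

2P = (34, 30)


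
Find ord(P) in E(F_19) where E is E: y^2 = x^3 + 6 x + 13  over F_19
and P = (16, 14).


Compute successive multiples of P until we hit O:
  1P = (16, 14)
  2P = (11, 17)
  3P = (3, 1)
  4P = (1, 1)
  5P = (9, 6)
  6P = (5, 4)
  7P = (15, 18)
  8P = (4, 14)
  ... (continuing to 21P)
  21P = O

ord(P) = 21


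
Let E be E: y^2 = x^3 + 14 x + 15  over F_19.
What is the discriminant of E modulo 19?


4 a^3 + 27 b^2 = 4*14^3 + 27*15^2 = 10976 + 6075 = 17051
Delta = -16 * (17051) = -272816
Delta mod 19 = 5

Delta = 5 (mod 19)


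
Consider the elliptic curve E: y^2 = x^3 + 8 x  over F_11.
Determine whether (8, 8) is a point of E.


Check whether y^2 = x^3 + 8 x + 0 (mod 11) for (x, y) = (8, 8).
LHS: y^2 = 8^2 mod 11 = 9
RHS: x^3 + 8 x + 0 = 8^3 + 8*8 + 0 mod 11 = 4
LHS != RHS

No, not on the curve


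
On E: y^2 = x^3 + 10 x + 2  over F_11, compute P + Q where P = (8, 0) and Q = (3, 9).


P != Q, so use the chord formula.
s = (y2 - y1) / (x2 - x1) = (9) / (6) mod 11 = 7
x3 = s^2 - x1 - x2 mod 11 = 7^2 - 8 - 3 = 5
y3 = s (x1 - x3) - y1 mod 11 = 7 * (8 - 5) - 0 = 10

P + Q = (5, 10)


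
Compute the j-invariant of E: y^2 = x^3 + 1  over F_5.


Delta = -16(4 a^3 + 27 b^2) mod 5 = 3
-1728 * (4 a)^3 = -1728 * (4*0)^3 mod 5 = 0
j = 0 * 3^(-1) mod 5 = 0

j = 0 (mod 5)


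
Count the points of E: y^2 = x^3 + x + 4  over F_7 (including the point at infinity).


For each x in F_7, count y with y^2 = x^3 + 1 x + 4 mod 7:
  x = 0: RHS = 4, y in [2, 5]  -> 2 point(s)
  x = 2: RHS = 0, y in [0]  -> 1 point(s)
  x = 4: RHS = 2, y in [3, 4]  -> 2 point(s)
  x = 5: RHS = 1, y in [1, 6]  -> 2 point(s)
  x = 6: RHS = 2, y in [3, 4]  -> 2 point(s)
Affine points: 9. Add the point at infinity: total = 10.

#E(F_7) = 10


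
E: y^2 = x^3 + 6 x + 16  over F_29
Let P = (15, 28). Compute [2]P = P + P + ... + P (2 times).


k = 2 = 10_2 (binary, LSB first: 01)
Double-and-add from P = (15, 28):
  bit 0 = 0: acc unchanged = O
  bit 1 = 1: acc = O + (19, 0) = (19, 0)

2P = (19, 0)


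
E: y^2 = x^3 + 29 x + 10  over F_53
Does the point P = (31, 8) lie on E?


Check whether y^2 = x^3 + 29 x + 10 (mod 53) for (x, y) = (31, 8).
LHS: y^2 = 8^2 mod 53 = 11
RHS: x^3 + 29 x + 10 = 31^3 + 29*31 + 10 mod 53 = 13
LHS != RHS

No, not on the curve


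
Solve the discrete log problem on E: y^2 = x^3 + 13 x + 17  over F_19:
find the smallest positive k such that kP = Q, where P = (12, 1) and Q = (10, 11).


Enumerate multiples of P until we hit Q = (10, 11):
  1P = (12, 1)
  2P = (11, 3)
  3P = (0, 13)
  4P = (8, 14)
  5P = (6, 8)
  6P = (5, 13)
  7P = (3, 8)
  8P = (10, 8)
  9P = (14, 6)
  10P = (4, 0)
  11P = (14, 13)
  12P = (10, 11)
Match found at i = 12.

k = 12


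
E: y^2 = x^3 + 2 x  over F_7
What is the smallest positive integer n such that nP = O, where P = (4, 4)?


Compute successive multiples of P until we hit O:
  1P = (4, 4)
  2P = (0, 0)
  3P = (4, 3)
  4P = O

ord(P) = 4


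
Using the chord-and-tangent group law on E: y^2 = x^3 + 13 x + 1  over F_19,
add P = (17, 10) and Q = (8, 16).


P != Q, so use the chord formula.
s = (y2 - y1) / (x2 - x1) = (6) / (10) mod 19 = 12
x3 = s^2 - x1 - x2 mod 19 = 12^2 - 17 - 8 = 5
y3 = s (x1 - x3) - y1 mod 19 = 12 * (17 - 5) - 10 = 1

P + Q = (5, 1)


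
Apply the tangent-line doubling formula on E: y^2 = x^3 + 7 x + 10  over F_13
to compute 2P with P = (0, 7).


Doubling: s = (3 x1^2 + a) / (2 y1)
s = (3*0^2 + 7) / (2*7) mod 13 = 7
x3 = s^2 - 2 x1 mod 13 = 7^2 - 2*0 = 10
y3 = s (x1 - x3) - y1 mod 13 = 7 * (0 - 10) - 7 = 1

2P = (10, 1)


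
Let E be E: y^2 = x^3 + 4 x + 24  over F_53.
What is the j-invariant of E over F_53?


Delta = -16(4 a^3 + 27 b^2) mod 53 = 41
-1728 * (4 a)^3 = -1728 * (4*4)^3 mod 53 = 50
j = 50 * 41^(-1) mod 53 = 40

j = 40 (mod 53)


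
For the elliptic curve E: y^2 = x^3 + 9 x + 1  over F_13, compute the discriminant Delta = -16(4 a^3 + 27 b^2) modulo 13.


4 a^3 + 27 b^2 = 4*9^3 + 27*1^2 = 2916 + 27 = 2943
Delta = -16 * (2943) = -47088
Delta mod 13 = 11

Delta = 11 (mod 13)


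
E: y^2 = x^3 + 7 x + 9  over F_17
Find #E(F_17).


For each x in F_17, count y with y^2 = x^3 + 7 x + 9 mod 17:
  x = 0: RHS = 9, y in [3, 14]  -> 2 point(s)
  x = 1: RHS = 0, y in [0]  -> 1 point(s)
  x = 4: RHS = 16, y in [4, 13]  -> 2 point(s)
  x = 5: RHS = 16, y in [4, 13]  -> 2 point(s)
  x = 8: RHS = 16, y in [4, 13]  -> 2 point(s)
  x = 9: RHS = 2, y in [6, 11]  -> 2 point(s)
  x = 10: RHS = 8, y in [5, 12]  -> 2 point(s)
  x = 12: RHS = 2, y in [6, 11]  -> 2 point(s)
  x = 13: RHS = 2, y in [6, 11]  -> 2 point(s)
  x = 15: RHS = 4, y in [2, 15]  -> 2 point(s)
  x = 16: RHS = 1, y in [1, 16]  -> 2 point(s)
Affine points: 21. Add the point at infinity: total = 22.

#E(F_17) = 22


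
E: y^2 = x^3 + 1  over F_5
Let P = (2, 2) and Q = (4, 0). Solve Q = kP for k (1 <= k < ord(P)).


Enumerate multiples of P until we hit Q = (4, 0):
  1P = (2, 2)
  2P = (0, 4)
  3P = (4, 0)
Match found at i = 3.

k = 3


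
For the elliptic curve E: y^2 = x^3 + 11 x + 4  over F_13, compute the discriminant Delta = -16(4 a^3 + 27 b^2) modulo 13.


4 a^3 + 27 b^2 = 4*11^3 + 27*4^2 = 5324 + 432 = 5756
Delta = -16 * (5756) = -92096
Delta mod 13 = 9

Delta = 9 (mod 13)


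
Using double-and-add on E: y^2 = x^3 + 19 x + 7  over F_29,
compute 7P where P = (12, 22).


k = 7 = 111_2 (binary, LSB first: 111)
Double-and-add from P = (12, 22):
  bit 0 = 1: acc = O + (12, 22) = (12, 22)
  bit 1 = 1: acc = (12, 22) + (14, 1) = (19, 8)
  bit 2 = 1: acc = (19, 8) + (2, 16) = (2, 13)

7P = (2, 13)


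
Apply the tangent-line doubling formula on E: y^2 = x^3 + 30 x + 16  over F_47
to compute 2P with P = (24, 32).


Doubling: s = (3 x1^2 + a) / (2 y1)
s = (3*24^2 + 30) / (2*32) mod 47 = 26
x3 = s^2 - 2 x1 mod 47 = 26^2 - 2*24 = 17
y3 = s (x1 - x3) - y1 mod 47 = 26 * (24 - 17) - 32 = 9

2P = (17, 9)


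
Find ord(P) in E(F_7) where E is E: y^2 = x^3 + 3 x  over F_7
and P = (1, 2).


Compute successive multiples of P until we hit O:
  1P = (1, 2)
  2P = (2, 0)
  3P = (1, 5)
  4P = O

ord(P) = 4


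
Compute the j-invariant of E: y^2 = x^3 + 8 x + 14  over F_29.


Delta = -16(4 a^3 + 27 b^2) mod 29 = 10
-1728 * (4 a)^3 = -1728 * (4*8)^3 mod 29 = 5
j = 5 * 10^(-1) mod 29 = 15

j = 15 (mod 29)


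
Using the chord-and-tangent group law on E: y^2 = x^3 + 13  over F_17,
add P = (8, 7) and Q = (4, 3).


P != Q, so use the chord formula.
s = (y2 - y1) / (x2 - x1) = (13) / (13) mod 17 = 1
x3 = s^2 - x1 - x2 mod 17 = 1^2 - 8 - 4 = 6
y3 = s (x1 - x3) - y1 mod 17 = 1 * (8 - 6) - 7 = 12

P + Q = (6, 12)


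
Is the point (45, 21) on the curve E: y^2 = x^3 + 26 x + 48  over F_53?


Check whether y^2 = x^3 + 26 x + 48 (mod 53) for (x, y) = (45, 21).
LHS: y^2 = 21^2 mod 53 = 17
RHS: x^3 + 26 x + 48 = 45^3 + 26*45 + 48 mod 53 = 17
LHS = RHS

Yes, on the curve


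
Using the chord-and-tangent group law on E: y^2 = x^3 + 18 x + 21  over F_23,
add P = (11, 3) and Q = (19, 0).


P != Q, so use the chord formula.
s = (y2 - y1) / (x2 - x1) = (20) / (8) mod 23 = 14
x3 = s^2 - x1 - x2 mod 23 = 14^2 - 11 - 19 = 5
y3 = s (x1 - x3) - y1 mod 23 = 14 * (11 - 5) - 3 = 12

P + Q = (5, 12)


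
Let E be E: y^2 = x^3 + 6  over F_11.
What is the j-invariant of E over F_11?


Delta = -16(4 a^3 + 27 b^2) mod 11 = 2
-1728 * (4 a)^3 = -1728 * (4*0)^3 mod 11 = 0
j = 0 * 2^(-1) mod 11 = 0

j = 0 (mod 11)


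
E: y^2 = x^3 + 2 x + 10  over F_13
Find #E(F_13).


For each x in F_13, count y with y^2 = x^3 + 2 x + 10 mod 13:
  x = 0: RHS = 10, y in [6, 7]  -> 2 point(s)
  x = 1: RHS = 0, y in [0]  -> 1 point(s)
  x = 2: RHS = 9, y in [3, 10]  -> 2 point(s)
  x = 3: RHS = 4, y in [2, 11]  -> 2 point(s)
  x = 4: RHS = 4, y in [2, 11]  -> 2 point(s)
  x = 6: RHS = 4, y in [2, 11]  -> 2 point(s)
  x = 7: RHS = 3, y in [4, 9]  -> 2 point(s)
  x = 9: RHS = 3, y in [4, 9]  -> 2 point(s)
  x = 10: RHS = 3, y in [4, 9]  -> 2 point(s)
Affine points: 17. Add the point at infinity: total = 18.

#E(F_13) = 18


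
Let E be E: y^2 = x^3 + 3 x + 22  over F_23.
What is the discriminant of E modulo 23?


4 a^3 + 27 b^2 = 4*3^3 + 27*22^2 = 108 + 13068 = 13176
Delta = -16 * (13176) = -210816
Delta mod 23 = 2

Delta = 2 (mod 23)


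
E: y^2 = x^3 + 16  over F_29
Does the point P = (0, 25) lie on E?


Check whether y^2 = x^3 + 0 x + 16 (mod 29) for (x, y) = (0, 25).
LHS: y^2 = 25^2 mod 29 = 16
RHS: x^3 + 0 x + 16 = 0^3 + 0*0 + 16 mod 29 = 16
LHS = RHS

Yes, on the curve


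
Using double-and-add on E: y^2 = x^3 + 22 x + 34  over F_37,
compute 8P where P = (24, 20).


k = 8 = 1000_2 (binary, LSB first: 0001)
Double-and-add from P = (24, 20):
  bit 0 = 0: acc unchanged = O
  bit 1 = 0: acc unchanged = O
  bit 2 = 0: acc unchanged = O
  bit 3 = 1: acc = O + (24, 17) = (24, 17)

8P = (24, 17)


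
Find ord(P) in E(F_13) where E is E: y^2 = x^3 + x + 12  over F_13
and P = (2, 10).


Compute successive multiples of P until we hit O:
  1P = (2, 10)
  2P = (9, 3)
  3P = (3, 4)
  4P = (5, 8)
  5P = (5, 5)
  6P = (3, 9)
  7P = (9, 10)
  8P = (2, 3)
  ... (continuing to 9P)
  9P = O

ord(P) = 9


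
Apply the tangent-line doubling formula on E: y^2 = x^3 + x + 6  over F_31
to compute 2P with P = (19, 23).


Doubling: s = (3 x1^2 + a) / (2 y1)
s = (3*19^2 + 1) / (2*23) mod 31 = 2
x3 = s^2 - 2 x1 mod 31 = 2^2 - 2*19 = 28
y3 = s (x1 - x3) - y1 mod 31 = 2 * (19 - 28) - 23 = 21

2P = (28, 21)


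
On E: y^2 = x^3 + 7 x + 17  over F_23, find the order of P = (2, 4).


Compute successive multiples of P until we hit O:
  1P = (2, 4)
  2P = (2, 19)
  3P = O

ord(P) = 3


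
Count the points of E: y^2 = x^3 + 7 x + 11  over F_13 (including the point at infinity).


For each x in F_13, count y with y^2 = x^3 + 7 x + 11 mod 13:
  x = 4: RHS = 12, y in [5, 8]  -> 2 point(s)
  x = 6: RHS = 9, y in [3, 10]  -> 2 point(s)
  x = 7: RHS = 0, y in [0]  -> 1 point(s)
  x = 9: RHS = 10, y in [6, 7]  -> 2 point(s)
  x = 12: RHS = 3, y in [4, 9]  -> 2 point(s)
Affine points: 9. Add the point at infinity: total = 10.

#E(F_13) = 10


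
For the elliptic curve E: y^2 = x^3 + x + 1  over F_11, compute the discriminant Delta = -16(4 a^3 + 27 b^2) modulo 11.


4 a^3 + 27 b^2 = 4*1^3 + 27*1^2 = 4 + 27 = 31
Delta = -16 * (31) = -496
Delta mod 11 = 10

Delta = 10 (mod 11)


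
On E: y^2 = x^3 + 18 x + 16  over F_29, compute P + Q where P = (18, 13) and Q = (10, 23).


P != Q, so use the chord formula.
s = (y2 - y1) / (x2 - x1) = (10) / (21) mod 29 = 6
x3 = s^2 - x1 - x2 mod 29 = 6^2 - 18 - 10 = 8
y3 = s (x1 - x3) - y1 mod 29 = 6 * (18 - 8) - 13 = 18

P + Q = (8, 18)


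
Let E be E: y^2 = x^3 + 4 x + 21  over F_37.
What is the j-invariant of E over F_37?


Delta = -16(4 a^3 + 27 b^2) mod 37 = 12
-1728 * (4 a)^3 = -1728 * (4*4)^3 mod 37 = 27
j = 27 * 12^(-1) mod 37 = 30

j = 30 (mod 37)


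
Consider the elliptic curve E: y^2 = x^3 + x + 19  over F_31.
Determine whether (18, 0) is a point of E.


Check whether y^2 = x^3 + 1 x + 19 (mod 31) for (x, y) = (18, 0).
LHS: y^2 = 0^2 mod 31 = 0
RHS: x^3 + 1 x + 19 = 18^3 + 1*18 + 19 mod 31 = 10
LHS != RHS

No, not on the curve


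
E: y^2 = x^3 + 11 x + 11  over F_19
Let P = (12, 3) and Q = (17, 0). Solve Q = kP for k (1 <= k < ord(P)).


Enumerate multiples of P until we hit Q = (17, 0):
  1P = (12, 3)
  2P = (15, 13)
  3P = (1, 2)
  4P = (17, 0)
Match found at i = 4.

k = 4


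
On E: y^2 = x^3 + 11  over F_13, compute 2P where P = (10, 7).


Doubling: s = (3 x1^2 + a) / (2 y1)
s = (3*10^2 + 0) / (2*7) mod 13 = 1
x3 = s^2 - 2 x1 mod 13 = 1^2 - 2*10 = 7
y3 = s (x1 - x3) - y1 mod 13 = 1 * (10 - 7) - 7 = 9

2P = (7, 9)


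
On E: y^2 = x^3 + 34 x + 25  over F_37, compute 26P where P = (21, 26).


k = 26 = 11010_2 (binary, LSB first: 01011)
Double-and-add from P = (21, 26):
  bit 0 = 0: acc unchanged = O
  bit 1 = 1: acc = O + (6, 36) = (6, 36)
  bit 2 = 0: acc unchanged = (6, 36)
  bit 3 = 1: acc = (6, 36) + (16, 22) = (14, 27)
  bit 4 = 1: acc = (14, 27) + (17, 22) = (17, 15)

26P = (17, 15)


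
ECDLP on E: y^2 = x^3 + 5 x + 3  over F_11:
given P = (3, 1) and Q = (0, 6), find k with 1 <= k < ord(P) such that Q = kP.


Enumerate multiples of P until we hit Q = (0, 6):
  1P = (3, 1)
  2P = (8, 7)
  3P = (1, 8)
  4P = (0, 5)
  5P = (0, 6)
Match found at i = 5.

k = 5


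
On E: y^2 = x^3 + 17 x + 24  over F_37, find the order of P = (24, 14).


Compute successive multiples of P until we hit O:
  1P = (24, 14)
  2P = (10, 26)
  3P = (6, 34)
  4P = (16, 10)
  5P = (25, 4)
  6P = (14, 34)
  7P = (3, 18)
  8P = (17, 34)
  ... (continuing to 17P)
  17P = O

ord(P) = 17


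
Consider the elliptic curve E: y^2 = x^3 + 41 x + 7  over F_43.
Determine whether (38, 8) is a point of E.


Check whether y^2 = x^3 + 41 x + 7 (mod 43) for (x, y) = (38, 8).
LHS: y^2 = 8^2 mod 43 = 21
RHS: x^3 + 41 x + 7 = 38^3 + 41*38 + 7 mod 43 = 21
LHS = RHS

Yes, on the curve


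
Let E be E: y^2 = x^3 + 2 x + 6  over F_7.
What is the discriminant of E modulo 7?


4 a^3 + 27 b^2 = 4*2^3 + 27*6^2 = 32 + 972 = 1004
Delta = -16 * (1004) = -16064
Delta mod 7 = 1

Delta = 1 (mod 7)


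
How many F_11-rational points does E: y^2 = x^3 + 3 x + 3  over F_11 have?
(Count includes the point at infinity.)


For each x in F_11, count y with y^2 = x^3 + 3 x + 3 mod 11:
  x = 0: RHS = 3, y in [5, 6]  -> 2 point(s)
  x = 5: RHS = 0, y in [0]  -> 1 point(s)
  x = 7: RHS = 4, y in [2, 9]  -> 2 point(s)
  x = 8: RHS = 0, y in [0]  -> 1 point(s)
  x = 9: RHS = 0, y in [0]  -> 1 point(s)
Affine points: 7. Add the point at infinity: total = 8.

#E(F_11) = 8


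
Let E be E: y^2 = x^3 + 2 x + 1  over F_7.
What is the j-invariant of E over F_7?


Delta = -16(4 a^3 + 27 b^2) mod 7 = 1
-1728 * (4 a)^3 = -1728 * (4*2)^3 mod 7 = 1
j = 1 * 1^(-1) mod 7 = 1

j = 1 (mod 7)


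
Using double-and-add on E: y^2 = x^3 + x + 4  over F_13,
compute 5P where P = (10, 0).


k = 5 = 101_2 (binary, LSB first: 101)
Double-and-add from P = (10, 0):
  bit 0 = 1: acc = O + (10, 0) = (10, 0)
  bit 1 = 0: acc unchanged = (10, 0)
  bit 2 = 1: acc = (10, 0) + O = (10, 0)

5P = (10, 0)


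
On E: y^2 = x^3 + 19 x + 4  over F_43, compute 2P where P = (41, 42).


Doubling: s = (3 x1^2 + a) / (2 y1)
s = (3*41^2 + 19) / (2*42) mod 43 = 6
x3 = s^2 - 2 x1 mod 43 = 6^2 - 2*41 = 40
y3 = s (x1 - x3) - y1 mod 43 = 6 * (41 - 40) - 42 = 7

2P = (40, 7)


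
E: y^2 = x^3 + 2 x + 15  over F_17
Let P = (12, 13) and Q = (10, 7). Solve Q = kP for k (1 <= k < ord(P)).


Enumerate multiples of P until we hit Q = (10, 7):
  1P = (12, 13)
  2P = (11, 5)
  3P = (7, 10)
  4P = (14, 13)
  5P = (8, 4)
  6P = (1, 16)
  7P = (0, 10)
  8P = (4, 6)
  9P = (10, 10)
  10P = (10, 7)
Match found at i = 10.

k = 10


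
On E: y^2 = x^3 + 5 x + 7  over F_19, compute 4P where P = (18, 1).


k = 4 = 100_2 (binary, LSB first: 001)
Double-and-add from P = (18, 1):
  bit 0 = 0: acc unchanged = O
  bit 1 = 0: acc unchanged = O
  bit 2 = 1: acc = O + (18, 1) = (18, 1)

4P = (18, 1)


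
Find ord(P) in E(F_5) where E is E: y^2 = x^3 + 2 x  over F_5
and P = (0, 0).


Compute successive multiples of P until we hit O:
  1P = (0, 0)
  2P = O

ord(P) = 2


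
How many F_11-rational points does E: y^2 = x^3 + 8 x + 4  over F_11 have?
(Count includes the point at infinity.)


For each x in F_11, count y with y^2 = x^3 + 8 x + 4 mod 11:
  x = 0: RHS = 4, y in [2, 9]  -> 2 point(s)
  x = 3: RHS = 0, y in [0]  -> 1 point(s)
  x = 4: RHS = 1, y in [1, 10]  -> 2 point(s)
  x = 5: RHS = 4, y in [2, 9]  -> 2 point(s)
  x = 6: RHS = 4, y in [2, 9]  -> 2 point(s)
Affine points: 9. Add the point at infinity: total = 10.

#E(F_11) = 10


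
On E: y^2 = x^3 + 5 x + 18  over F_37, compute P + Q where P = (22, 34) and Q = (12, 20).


P != Q, so use the chord formula.
s = (y2 - y1) / (x2 - x1) = (23) / (27) mod 37 = 31
x3 = s^2 - x1 - x2 mod 37 = 31^2 - 22 - 12 = 2
y3 = s (x1 - x3) - y1 mod 37 = 31 * (22 - 2) - 34 = 31

P + Q = (2, 31)


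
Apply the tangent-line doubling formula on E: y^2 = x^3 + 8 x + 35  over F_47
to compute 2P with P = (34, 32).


Doubling: s = (3 x1^2 + a) / (2 y1)
s = (3*34^2 + 8) / (2*32) mod 47 = 22
x3 = s^2 - 2 x1 mod 47 = 22^2 - 2*34 = 40
y3 = s (x1 - x3) - y1 mod 47 = 22 * (34 - 40) - 32 = 24

2P = (40, 24)


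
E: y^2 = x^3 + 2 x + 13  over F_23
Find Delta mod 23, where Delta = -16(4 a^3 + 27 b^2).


4 a^3 + 27 b^2 = 4*2^3 + 27*13^2 = 32 + 4563 = 4595
Delta = -16 * (4595) = -73520
Delta mod 23 = 11

Delta = 11 (mod 23)


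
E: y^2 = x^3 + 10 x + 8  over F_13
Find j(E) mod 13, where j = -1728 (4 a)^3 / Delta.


Delta = -16(4 a^3 + 27 b^2) mod 13 = 2
-1728 * (4 a)^3 = -1728 * (4*10)^3 mod 13 = 1
j = 1 * 2^(-1) mod 13 = 7

j = 7 (mod 13)


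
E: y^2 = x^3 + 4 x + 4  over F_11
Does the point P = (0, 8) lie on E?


Check whether y^2 = x^3 + 4 x + 4 (mod 11) for (x, y) = (0, 8).
LHS: y^2 = 8^2 mod 11 = 9
RHS: x^3 + 4 x + 4 = 0^3 + 4*0 + 4 mod 11 = 4
LHS != RHS

No, not on the curve


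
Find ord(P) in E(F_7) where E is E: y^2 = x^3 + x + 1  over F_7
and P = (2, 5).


Compute successive multiples of P until we hit O:
  1P = (2, 5)
  2P = (0, 6)
  3P = (0, 1)
  4P = (2, 2)
  5P = O

ord(P) = 5


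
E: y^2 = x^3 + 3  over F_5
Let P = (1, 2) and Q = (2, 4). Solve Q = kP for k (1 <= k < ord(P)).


Enumerate multiples of P until we hit Q = (2, 4):
  1P = (1, 2)
  2P = (2, 1)
  3P = (3, 0)
  4P = (2, 4)
Match found at i = 4.

k = 4


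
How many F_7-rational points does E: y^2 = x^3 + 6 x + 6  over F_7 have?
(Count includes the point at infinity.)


For each x in F_7, count y with y^2 = x^3 + 6 x + 6 mod 7:
  x = 3: RHS = 2, y in [3, 4]  -> 2 point(s)
  x = 5: RHS = 0, y in [0]  -> 1 point(s)
Affine points: 3. Add the point at infinity: total = 4.

#E(F_7) = 4


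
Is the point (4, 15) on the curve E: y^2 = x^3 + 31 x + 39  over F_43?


Check whether y^2 = x^3 + 31 x + 39 (mod 43) for (x, y) = (4, 15).
LHS: y^2 = 15^2 mod 43 = 10
RHS: x^3 + 31 x + 39 = 4^3 + 31*4 + 39 mod 43 = 12
LHS != RHS

No, not on the curve


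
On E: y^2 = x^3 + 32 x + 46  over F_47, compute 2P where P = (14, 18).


Doubling: s = (3 x1^2 + a) / (2 y1)
s = (3*14^2 + 32) / (2*18) mod 47 = 12
x3 = s^2 - 2 x1 mod 47 = 12^2 - 2*14 = 22
y3 = s (x1 - x3) - y1 mod 47 = 12 * (14 - 22) - 18 = 27

2P = (22, 27)


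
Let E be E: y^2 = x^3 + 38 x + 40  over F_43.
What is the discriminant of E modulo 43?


4 a^3 + 27 b^2 = 4*38^3 + 27*40^2 = 219488 + 43200 = 262688
Delta = -16 * (262688) = -4203008
Delta mod 43 = 27

Delta = 27 (mod 43)


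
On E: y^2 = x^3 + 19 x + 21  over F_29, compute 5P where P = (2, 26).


k = 5 = 101_2 (binary, LSB first: 101)
Double-and-add from P = (2, 26):
  bit 0 = 1: acc = O + (2, 26) = (2, 26)
  bit 1 = 0: acc unchanged = (2, 26)
  bit 2 = 1: acc = (2, 26) + (12, 11) = (10, 15)

5P = (10, 15)


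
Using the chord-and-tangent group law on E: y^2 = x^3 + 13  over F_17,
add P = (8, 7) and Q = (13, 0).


P != Q, so use the chord formula.
s = (y2 - y1) / (x2 - x1) = (10) / (5) mod 17 = 2
x3 = s^2 - x1 - x2 mod 17 = 2^2 - 8 - 13 = 0
y3 = s (x1 - x3) - y1 mod 17 = 2 * (8 - 0) - 7 = 9

P + Q = (0, 9)


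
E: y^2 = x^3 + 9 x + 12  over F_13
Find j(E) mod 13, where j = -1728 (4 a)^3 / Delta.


Delta = -16(4 a^3 + 27 b^2) mod 13 = 11
-1728 * (4 a)^3 = -1728 * (4*9)^3 mod 13 = 12
j = 12 * 11^(-1) mod 13 = 7

j = 7 (mod 13)


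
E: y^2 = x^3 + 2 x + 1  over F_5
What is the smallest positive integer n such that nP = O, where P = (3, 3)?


Compute successive multiples of P until we hit O:
  1P = (3, 3)
  2P = (0, 4)
  3P = (1, 3)
  4P = (1, 2)
  5P = (0, 1)
  6P = (3, 2)
  7P = O

ord(P) = 7


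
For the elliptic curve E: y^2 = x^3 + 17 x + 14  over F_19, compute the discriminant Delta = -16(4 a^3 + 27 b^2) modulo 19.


4 a^3 + 27 b^2 = 4*17^3 + 27*14^2 = 19652 + 5292 = 24944
Delta = -16 * (24944) = -399104
Delta mod 19 = 10

Delta = 10 (mod 19)


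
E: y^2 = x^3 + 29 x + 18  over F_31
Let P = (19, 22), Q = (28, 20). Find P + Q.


P != Q, so use the chord formula.
s = (y2 - y1) / (x2 - x1) = (29) / (9) mod 31 = 17
x3 = s^2 - x1 - x2 mod 31 = 17^2 - 19 - 28 = 25
y3 = s (x1 - x3) - y1 mod 31 = 17 * (19 - 25) - 22 = 0

P + Q = (25, 0)


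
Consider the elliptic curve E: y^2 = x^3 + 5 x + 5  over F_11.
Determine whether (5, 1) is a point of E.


Check whether y^2 = x^3 + 5 x + 5 (mod 11) for (x, y) = (5, 1).
LHS: y^2 = 1^2 mod 11 = 1
RHS: x^3 + 5 x + 5 = 5^3 + 5*5 + 5 mod 11 = 1
LHS = RHS

Yes, on the curve


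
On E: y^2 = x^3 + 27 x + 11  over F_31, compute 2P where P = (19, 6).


Doubling: s = (3 x1^2 + a) / (2 y1)
s = (3*19^2 + 27) / (2*6) mod 31 = 15
x3 = s^2 - 2 x1 mod 31 = 15^2 - 2*19 = 1
y3 = s (x1 - x3) - y1 mod 31 = 15 * (19 - 1) - 6 = 16

2P = (1, 16)


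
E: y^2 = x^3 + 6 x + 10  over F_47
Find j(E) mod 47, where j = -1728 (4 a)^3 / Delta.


Delta = -16(4 a^3 + 27 b^2) mod 47 = 34
-1728 * (4 a)^3 = -1728 * (4*6)^3 mod 47 = 19
j = 19 * 34^(-1) mod 47 = 13

j = 13 (mod 47)


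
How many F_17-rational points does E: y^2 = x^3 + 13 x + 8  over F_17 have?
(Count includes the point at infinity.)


For each x in F_17, count y with y^2 = x^3 + 13 x + 8 mod 17:
  x = 0: RHS = 8, y in [5, 12]  -> 2 point(s)
  x = 2: RHS = 8, y in [5, 12]  -> 2 point(s)
  x = 6: RHS = 13, y in [8, 9]  -> 2 point(s)
  x = 7: RHS = 0, y in [0]  -> 1 point(s)
  x = 9: RHS = 4, y in [2, 15]  -> 2 point(s)
  x = 10: RHS = 16, y in [4, 13]  -> 2 point(s)
  x = 15: RHS = 8, y in [5, 12]  -> 2 point(s)
Affine points: 13. Add the point at infinity: total = 14.

#E(F_17) = 14


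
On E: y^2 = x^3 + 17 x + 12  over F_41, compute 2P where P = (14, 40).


k = 2 = 10_2 (binary, LSB first: 01)
Double-and-add from P = (14, 40):
  bit 0 = 0: acc unchanged = O
  bit 1 = 1: acc = O + (38, 4) = (38, 4)

2P = (38, 4)


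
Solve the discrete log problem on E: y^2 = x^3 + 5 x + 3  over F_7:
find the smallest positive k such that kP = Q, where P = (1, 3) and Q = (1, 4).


Enumerate multiples of P until we hit Q = (1, 4):
  1P = (1, 3)
  2P = (6, 2)
  3P = (2, 0)
  4P = (6, 5)
  5P = (1, 4)
Match found at i = 5.

k = 5


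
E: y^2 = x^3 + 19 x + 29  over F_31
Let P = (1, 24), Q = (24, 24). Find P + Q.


P != Q, so use the chord formula.
s = (y2 - y1) / (x2 - x1) = (0) / (23) mod 31 = 0
x3 = s^2 - x1 - x2 mod 31 = 0^2 - 1 - 24 = 6
y3 = s (x1 - x3) - y1 mod 31 = 0 * (1 - 6) - 24 = 7

P + Q = (6, 7)


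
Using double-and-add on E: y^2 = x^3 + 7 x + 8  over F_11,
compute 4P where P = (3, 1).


k = 4 = 100_2 (binary, LSB first: 001)
Double-and-add from P = (3, 1):
  bit 0 = 0: acc unchanged = O
  bit 1 = 0: acc unchanged = O
  bit 2 = 1: acc = O + (4, 10) = (4, 10)

4P = (4, 10)


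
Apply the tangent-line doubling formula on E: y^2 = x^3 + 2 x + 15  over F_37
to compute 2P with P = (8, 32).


Doubling: s = (3 x1^2 + a) / (2 y1)
s = (3*8^2 + 2) / (2*32) mod 37 = 25
x3 = s^2 - 2 x1 mod 37 = 25^2 - 2*8 = 17
y3 = s (x1 - x3) - y1 mod 37 = 25 * (8 - 17) - 32 = 2

2P = (17, 2)


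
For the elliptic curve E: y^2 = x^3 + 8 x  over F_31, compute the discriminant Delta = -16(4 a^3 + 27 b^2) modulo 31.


4 a^3 + 27 b^2 = 4*8^3 + 27*0^2 = 2048 + 0 = 2048
Delta = -16 * (2048) = -32768
Delta mod 31 = 30

Delta = 30 (mod 31)


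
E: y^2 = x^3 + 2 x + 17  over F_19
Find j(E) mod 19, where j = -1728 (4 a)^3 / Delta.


Delta = -16(4 a^3 + 27 b^2) mod 19 = 2
-1728 * (4 a)^3 = -1728 * (4*2)^3 mod 19 = 18
j = 18 * 2^(-1) mod 19 = 9

j = 9 (mod 19)


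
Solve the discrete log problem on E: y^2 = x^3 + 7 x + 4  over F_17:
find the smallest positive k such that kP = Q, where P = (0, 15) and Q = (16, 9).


Enumerate multiples of P until we hit Q = (16, 9):
  1P = (0, 15)
  2P = (2, 14)
  3P = (11, 16)
  4P = (15, 13)
  5P = (3, 16)
  6P = (16, 8)
  7P = (16, 9)
Match found at i = 7.

k = 7


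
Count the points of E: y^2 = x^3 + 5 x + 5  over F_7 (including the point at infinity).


For each x in F_7, count y with y^2 = x^3 + 5 x + 5 mod 7:
  x = 1: RHS = 4, y in [2, 5]  -> 2 point(s)
  x = 2: RHS = 2, y in [3, 4]  -> 2 point(s)
  x = 5: RHS = 1, y in [1, 6]  -> 2 point(s)
Affine points: 6. Add the point at infinity: total = 7.

#E(F_7) = 7


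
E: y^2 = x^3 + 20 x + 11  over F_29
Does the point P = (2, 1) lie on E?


Check whether y^2 = x^3 + 20 x + 11 (mod 29) for (x, y) = (2, 1).
LHS: y^2 = 1^2 mod 29 = 1
RHS: x^3 + 20 x + 11 = 2^3 + 20*2 + 11 mod 29 = 1
LHS = RHS

Yes, on the curve


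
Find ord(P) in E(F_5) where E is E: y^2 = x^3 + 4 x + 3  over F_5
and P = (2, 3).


Compute successive multiples of P until we hit O:
  1P = (2, 3)
  2P = (2, 2)
  3P = O

ord(P) = 3


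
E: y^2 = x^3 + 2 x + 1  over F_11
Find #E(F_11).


For each x in F_11, count y with y^2 = x^3 + 2 x + 1 mod 11:
  x = 0: RHS = 1, y in [1, 10]  -> 2 point(s)
  x = 1: RHS = 4, y in [2, 9]  -> 2 point(s)
  x = 3: RHS = 1, y in [1, 10]  -> 2 point(s)
  x = 5: RHS = 4, y in [2, 9]  -> 2 point(s)
  x = 6: RHS = 9, y in [3, 8]  -> 2 point(s)
  x = 8: RHS = 1, y in [1, 10]  -> 2 point(s)
  x = 9: RHS = 0, y in [0]  -> 1 point(s)
  x = 10: RHS = 9, y in [3, 8]  -> 2 point(s)
Affine points: 15. Add the point at infinity: total = 16.

#E(F_11) = 16


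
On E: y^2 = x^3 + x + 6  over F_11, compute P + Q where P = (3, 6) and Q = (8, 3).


P != Q, so use the chord formula.
s = (y2 - y1) / (x2 - x1) = (8) / (5) mod 11 = 6
x3 = s^2 - x1 - x2 mod 11 = 6^2 - 3 - 8 = 3
y3 = s (x1 - x3) - y1 mod 11 = 6 * (3 - 3) - 6 = 5

P + Q = (3, 5)


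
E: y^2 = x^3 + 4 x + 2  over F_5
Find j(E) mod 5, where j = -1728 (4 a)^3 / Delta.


Delta = -16(4 a^3 + 27 b^2) mod 5 = 1
-1728 * (4 a)^3 = -1728 * (4*4)^3 mod 5 = 2
j = 2 * 1^(-1) mod 5 = 2

j = 2 (mod 5)


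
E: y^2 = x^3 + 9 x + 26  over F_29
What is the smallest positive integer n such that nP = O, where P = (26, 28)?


Compute successive multiples of P until we hit O:
  1P = (26, 28)
  2P = (11, 21)
  3P = (14, 24)
  4P = (2, 9)
  5P = (5, 14)
  6P = (21, 14)
  7P = (20, 12)
  8P = (3, 14)
  ... (continuing to 19P)
  19P = O

ord(P) = 19


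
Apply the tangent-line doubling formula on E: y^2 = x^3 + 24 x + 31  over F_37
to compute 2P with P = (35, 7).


Doubling: s = (3 x1^2 + a) / (2 y1)
s = (3*35^2 + 24) / (2*7) mod 37 = 29
x3 = s^2 - 2 x1 mod 37 = 29^2 - 2*35 = 31
y3 = s (x1 - x3) - y1 mod 37 = 29 * (35 - 31) - 7 = 35

2P = (31, 35)


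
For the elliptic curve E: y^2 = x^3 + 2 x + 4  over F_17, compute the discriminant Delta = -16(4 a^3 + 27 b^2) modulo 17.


4 a^3 + 27 b^2 = 4*2^3 + 27*4^2 = 32 + 432 = 464
Delta = -16 * (464) = -7424
Delta mod 17 = 5

Delta = 5 (mod 17)


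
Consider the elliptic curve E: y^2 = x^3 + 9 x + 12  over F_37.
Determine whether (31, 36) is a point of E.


Check whether y^2 = x^3 + 9 x + 12 (mod 37) for (x, y) = (31, 36).
LHS: y^2 = 36^2 mod 37 = 1
RHS: x^3 + 9 x + 12 = 31^3 + 9*31 + 12 mod 37 = 1
LHS = RHS

Yes, on the curve
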